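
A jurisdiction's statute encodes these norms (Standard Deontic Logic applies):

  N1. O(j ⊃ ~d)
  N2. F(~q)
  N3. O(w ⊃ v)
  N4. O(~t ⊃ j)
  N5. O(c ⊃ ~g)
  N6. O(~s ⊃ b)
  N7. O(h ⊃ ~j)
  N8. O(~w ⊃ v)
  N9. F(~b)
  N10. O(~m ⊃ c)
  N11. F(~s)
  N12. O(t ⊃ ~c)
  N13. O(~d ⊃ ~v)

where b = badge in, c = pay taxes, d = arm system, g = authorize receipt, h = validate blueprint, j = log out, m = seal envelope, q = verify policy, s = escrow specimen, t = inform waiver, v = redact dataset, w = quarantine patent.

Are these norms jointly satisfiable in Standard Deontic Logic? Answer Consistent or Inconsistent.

Consistent

Premise 6 is O(~s ⊃ b); even if O(b) held, inferring O(~s) would be affirming the consequent — invalid.
So O(~s) is not derivable, and the apparent clash with O(s) does not arise.
A world satisfying every obligation exists (e.g. b=true, c=false, d=true, g=false, h=false, j=false, m=true, q=true, s=true, t=true, v=true, w=false); no atom is both obligatory and forbidden, so the set is consistent.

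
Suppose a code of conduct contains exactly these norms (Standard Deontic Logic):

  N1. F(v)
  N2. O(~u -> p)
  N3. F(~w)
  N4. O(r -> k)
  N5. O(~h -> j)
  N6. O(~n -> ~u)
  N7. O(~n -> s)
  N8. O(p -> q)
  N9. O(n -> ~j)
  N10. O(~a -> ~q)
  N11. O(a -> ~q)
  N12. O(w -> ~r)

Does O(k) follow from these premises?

No

Premise 4 is O(r -> k), but O(r) is not derivable from the premises, so it does not yield O(k).
No other premise forces O(k). An ideal world satisfying every premise can still have k false, so O(k) is not derivable.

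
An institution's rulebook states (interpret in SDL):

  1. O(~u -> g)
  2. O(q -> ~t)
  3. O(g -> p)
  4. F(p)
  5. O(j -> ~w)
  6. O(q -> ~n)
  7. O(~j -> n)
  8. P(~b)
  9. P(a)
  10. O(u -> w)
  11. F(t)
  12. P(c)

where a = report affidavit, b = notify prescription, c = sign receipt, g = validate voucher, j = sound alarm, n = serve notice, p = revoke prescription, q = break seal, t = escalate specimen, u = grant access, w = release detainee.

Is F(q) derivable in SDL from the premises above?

Yes

F(p) at premise 4 means O(~p).
The contrapositive of premise 3 (O(g -> p)) is O(~p -> ~g), and O(~p) is already established, so O(~g).
Premise 1, O(~u -> g), contraposes to O(~g -> u); with O(~g) we get O(u).
From O(u) and premise 10, O(u -> w), we obtain O(w).
The contrapositive of premise 5 (O(j -> ~w)) is O(w -> ~j), and O(w) is already established, so O(~j).
Applying K to premise 7 (O(~j -> n)) and O(~j) yields O(n).
Premise 6 is O(q -> ~n); contrapositively O(n -> ~q). Since O(n) holds, K gives O(~q).
Premises 2, 8, 9, 11, 12 do not contribute to this derivation.
So O(~q) holds, i.e. F(q). The claim follows.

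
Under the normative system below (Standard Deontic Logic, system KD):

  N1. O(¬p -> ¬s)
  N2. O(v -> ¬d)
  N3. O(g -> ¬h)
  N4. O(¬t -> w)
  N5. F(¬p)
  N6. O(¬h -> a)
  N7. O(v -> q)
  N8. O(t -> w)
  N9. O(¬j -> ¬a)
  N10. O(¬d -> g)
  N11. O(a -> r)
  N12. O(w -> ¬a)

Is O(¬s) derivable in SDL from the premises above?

Premise 1 is O(¬p -> ¬s), but O(¬p) is not derivable from the premises, so it does not yield O(¬s).
No other premise forces O(¬s). An ideal world satisfying every premise can still have ¬s false, so O(¬s) is not derivable.

No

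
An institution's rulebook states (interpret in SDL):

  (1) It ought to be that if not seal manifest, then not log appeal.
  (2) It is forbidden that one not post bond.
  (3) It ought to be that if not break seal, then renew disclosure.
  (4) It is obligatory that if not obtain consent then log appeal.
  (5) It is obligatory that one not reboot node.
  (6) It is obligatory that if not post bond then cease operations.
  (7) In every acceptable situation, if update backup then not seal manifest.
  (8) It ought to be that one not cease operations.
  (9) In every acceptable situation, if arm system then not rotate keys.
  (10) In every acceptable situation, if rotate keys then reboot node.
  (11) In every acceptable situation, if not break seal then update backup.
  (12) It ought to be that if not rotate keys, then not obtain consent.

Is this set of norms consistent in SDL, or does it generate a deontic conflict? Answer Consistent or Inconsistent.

Consistent

Premise 6 is O(¬post_bond → cease_operations), but O(¬post_bond) is not derivable from the premises, so it does not yield O(cease_operations).
So O(cease_operations) is not derivable, and the apparent clash with O(¬cease_operations) does not arise.
A world satisfying every obligation exists (e.g. arm_system=false, break_seal=true, cease_operations=false, log_appeal=true, obtain_consent=false, post_bond=true, reboot_node=false, renew_disclosure=false, rotate_keys=false, seal_manifest=true, update_backup=false); no atom is both obligatory and forbidden, so the set is consistent.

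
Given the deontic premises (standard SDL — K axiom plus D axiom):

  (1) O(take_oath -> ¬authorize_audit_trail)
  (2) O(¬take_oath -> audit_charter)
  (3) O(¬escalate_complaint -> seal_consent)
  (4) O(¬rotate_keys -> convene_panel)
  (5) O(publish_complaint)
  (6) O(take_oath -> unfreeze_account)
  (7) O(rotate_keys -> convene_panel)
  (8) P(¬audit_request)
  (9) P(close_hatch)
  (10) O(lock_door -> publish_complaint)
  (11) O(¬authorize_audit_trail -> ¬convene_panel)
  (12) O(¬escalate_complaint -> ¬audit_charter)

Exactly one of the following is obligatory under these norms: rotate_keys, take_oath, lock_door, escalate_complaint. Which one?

By case analysis on rotate_keys: premise 7 gives O(rotate_keys -> convene_panel) and premise 4 gives O(¬rotate_keys -> convene_panel), so O(convene_panel) either way.
The contrapositive of premise 11 (O(¬authorize_audit_trail -> ¬convene_panel)) is O(convene_panel -> authorize_audit_trail), and O(convene_panel) is already established, so O(authorize_audit_trail).
Premise 1, O(take_oath -> ¬authorize_audit_trail), contraposes to O(authorize_audit_trail -> ¬take_oath); with O(authorize_audit_trail) we get O(¬take_oath).
From O(¬take_oath) and premise 2, O(¬take_oath -> audit_charter), we obtain O(audit_charter).
Premise 12 is O(¬escalate_complaint -> ¬audit_charter); contrapositively O(audit_charter -> escalate_complaint). Since O(audit_charter) holds, K gives O(escalate_complaint).
So O(escalate_complaint) holds — escalate_complaint is obligatory. None of the other listed options is made obligatory by any chain of premises.

escalate_complaint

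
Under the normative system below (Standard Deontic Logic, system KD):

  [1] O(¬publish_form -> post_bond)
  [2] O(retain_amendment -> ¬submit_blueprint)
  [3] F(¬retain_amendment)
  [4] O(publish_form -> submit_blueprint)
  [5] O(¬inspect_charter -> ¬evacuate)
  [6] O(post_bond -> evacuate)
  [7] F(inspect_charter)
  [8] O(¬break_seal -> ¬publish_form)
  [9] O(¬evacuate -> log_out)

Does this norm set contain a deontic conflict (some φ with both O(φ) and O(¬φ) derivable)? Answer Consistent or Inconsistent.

F(¬retain_amendment) at premise 3 means O(retain_amendment).
From O(retain_amendment) and premise 2, O(retain_amendment -> ¬submit_blueprint), we obtain O(¬submit_blueprint).
Premise 4, O(publish_form -> submit_blueprint), contraposes to O(¬submit_blueprint -> ¬publish_form); with O(¬submit_blueprint) we get O(¬publish_form).
With premise 1, O(¬publish_form -> post_bond), the K-axiom yields O(post_bond).
Premise 6 is O(post_bond -> evacuate); since O(post_bond), deontic closure gives O(evacuate).
Premise 5 is O(¬inspect_charter -> ¬evacuate); contrapositively O(evacuate -> inspect_charter). Since O(evacuate) holds, K gives O(inspect_charter).
Yet premise 7 is F(inspect_charter), i.e. O(¬inspect_charter).
We now have both O(inspect_charter) and O(¬inspect_charter) — inspect_charter is simultaneously obligatory and forbidden, violating the D-axiom.

Inconsistent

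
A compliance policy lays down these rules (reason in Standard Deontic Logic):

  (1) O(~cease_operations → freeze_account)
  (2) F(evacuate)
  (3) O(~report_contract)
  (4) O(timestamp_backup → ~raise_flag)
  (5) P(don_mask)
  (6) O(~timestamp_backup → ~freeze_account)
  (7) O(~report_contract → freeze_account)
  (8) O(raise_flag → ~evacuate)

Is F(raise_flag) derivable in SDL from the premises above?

Yes

Premise 3 states O(~report_contract) outright.
From O(~report_contract) and premise 7, O(~report_contract → freeze_account), we obtain O(freeze_account).
Premise 6, O(~timestamp_backup → ~freeze_account), contraposes to O(freeze_account → timestamp_backup); with O(freeze_account) we get O(timestamp_backup).
Premise 4 is O(timestamp_backup → ~raise_flag); since O(timestamp_backup), deontic closure gives O(~raise_flag).
Premises 1, 2, 5, 8 do not contribute to this derivation.
So O(~raise_flag) holds, i.e. F(raise_flag). The claim follows.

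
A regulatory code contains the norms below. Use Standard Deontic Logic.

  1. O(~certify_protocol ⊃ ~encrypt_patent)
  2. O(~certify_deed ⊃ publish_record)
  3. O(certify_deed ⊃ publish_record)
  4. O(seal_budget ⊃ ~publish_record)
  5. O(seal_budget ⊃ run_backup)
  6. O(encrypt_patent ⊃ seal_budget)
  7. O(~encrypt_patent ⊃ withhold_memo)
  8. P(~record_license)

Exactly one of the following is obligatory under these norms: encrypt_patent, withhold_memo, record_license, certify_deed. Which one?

Premises 2 and 3 are O(~certify_deed ⊃ publish_record) and O(certify_deed ⊃ publish_record); every ideal world satisfies ~certify_deed or certify_deed, so in either case publish_record holds — hence O(publish_record).
Premise 4, O(seal_budget ⊃ ~publish_record), contraposes to O(publish_record ⊃ ~seal_budget); with O(publish_record) we get O(~seal_budget).
Premise 6, O(encrypt_patent ⊃ seal_budget), contraposes to O(~seal_budget ⊃ ~encrypt_patent); with O(~seal_budget) we get O(~encrypt_patent).
With premise 7, O(~encrypt_patent ⊃ withhold_memo), the K-axiom yields O(withhold_memo).
So O(withhold_memo) holds — withhold_memo is obligatory. None of the other listed options is made obligatory by any chain of premises.

withhold_memo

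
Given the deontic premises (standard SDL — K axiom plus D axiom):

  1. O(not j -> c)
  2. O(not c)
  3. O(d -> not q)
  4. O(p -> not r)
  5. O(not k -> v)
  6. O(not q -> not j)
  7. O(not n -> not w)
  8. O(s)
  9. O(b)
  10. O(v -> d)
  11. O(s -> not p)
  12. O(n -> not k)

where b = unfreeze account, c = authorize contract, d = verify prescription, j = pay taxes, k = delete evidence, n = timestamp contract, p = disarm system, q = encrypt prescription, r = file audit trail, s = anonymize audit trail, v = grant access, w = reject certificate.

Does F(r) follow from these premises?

No

Premise 4 is O(p -> not r), but O(p) is not derivable from the premises, so it does not yield O(not r).
No other premise forces O(not r). An ideal world satisfying every premise can still have r true, so F(r) is not derivable.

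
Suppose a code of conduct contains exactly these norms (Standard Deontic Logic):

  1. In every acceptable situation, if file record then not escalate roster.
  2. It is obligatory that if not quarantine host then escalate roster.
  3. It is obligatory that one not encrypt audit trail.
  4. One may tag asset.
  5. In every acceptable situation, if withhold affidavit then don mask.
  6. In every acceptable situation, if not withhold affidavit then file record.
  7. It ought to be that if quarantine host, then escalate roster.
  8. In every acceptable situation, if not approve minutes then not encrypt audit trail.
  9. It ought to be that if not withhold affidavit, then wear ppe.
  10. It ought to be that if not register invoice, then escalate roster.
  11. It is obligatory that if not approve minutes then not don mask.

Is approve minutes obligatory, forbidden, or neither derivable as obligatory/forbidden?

By case analysis on ¬quarantine_host: premise 2 gives O(¬quarantine_host → escalate_roster) and premise 7 gives O(quarantine_host → escalate_roster), so O(escalate_roster) either way.
Premise 1 is O(file_record → ¬escalate_roster); contrapositively O(escalate_roster → ¬file_record). Since O(escalate_roster) holds, K gives O(¬file_record).
The contrapositive of premise 6 (O(¬withhold_affidavit → file_record)) is O(¬file_record → withhold_affidavit), and O(¬file_record) is already established, so O(withhold_affidavit).
Premise 5 is O(withhold_affidavit → don_mask); since O(withhold_affidavit), deontic closure gives O(don_mask).
The contrapositive of premise 11 (O(¬approve_minutes → ¬don_mask)) is O(don_mask → approve_minutes), and O(don_mask) is already established, so O(approve_minutes).
Premises 3, 4, 8, 9, 10 do not contribute to this derivation.
Hence approve_minutes is obligatory.

Obligatory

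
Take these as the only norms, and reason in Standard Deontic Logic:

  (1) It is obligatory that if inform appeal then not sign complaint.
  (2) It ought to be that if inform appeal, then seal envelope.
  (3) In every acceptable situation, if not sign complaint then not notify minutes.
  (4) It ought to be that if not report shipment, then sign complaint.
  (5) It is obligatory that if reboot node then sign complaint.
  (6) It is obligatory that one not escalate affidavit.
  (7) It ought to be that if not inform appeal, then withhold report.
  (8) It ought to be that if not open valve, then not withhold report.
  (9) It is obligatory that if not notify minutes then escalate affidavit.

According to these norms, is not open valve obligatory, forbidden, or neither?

Premise 6 states O(¬escalate_affidavit) outright.
Premise 9, O(¬notify_minutes → escalate_affidavit), contraposes to O(¬escalate_affidavit → notify_minutes); with O(¬escalate_affidavit) we get O(notify_minutes).
Premise 3 is O(¬sign_complaint → ¬notify_minutes); contrapositively O(notify_minutes → sign_complaint). Since O(notify_minutes) holds, K gives O(sign_complaint).
The contrapositive of premise 1 (O(inform_appeal → ¬sign_complaint)) is O(sign_complaint → ¬inform_appeal), and O(sign_complaint) is already established, so O(¬inform_appeal).
Applying K to premise 7 (O(¬inform_appeal → withhold_report)) and O(¬inform_appeal) yields O(withhold_report).
Premise 8 is O(¬open_valve → ¬withhold_report); contrapositively O(withhold_report → open_valve). Since O(withhold_report) holds, K gives O(open_valve).
Premises 2, 4, 5 do not contribute to this derivation.
Thus O(open_valve), which is F(¬open_valve): ¬open_valve is forbidden.

Forbidden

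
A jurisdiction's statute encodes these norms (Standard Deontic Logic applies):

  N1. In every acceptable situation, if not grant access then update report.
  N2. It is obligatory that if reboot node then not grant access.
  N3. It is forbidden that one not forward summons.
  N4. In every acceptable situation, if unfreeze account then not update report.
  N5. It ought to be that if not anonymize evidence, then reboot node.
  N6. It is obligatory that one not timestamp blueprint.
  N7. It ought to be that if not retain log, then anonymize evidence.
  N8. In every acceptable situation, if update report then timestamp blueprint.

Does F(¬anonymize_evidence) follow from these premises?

Premise 6 gives O(¬timestamp_blueprint).
The contrapositive of premise 8 (O(update_report → timestamp_blueprint)) is O(¬timestamp_blueprint → ¬update_report), and O(¬timestamp_blueprint) is already established, so O(¬update_report).
Premise 1, O(¬grant_access → update_report), contraposes to O(¬update_report → grant_access); with O(¬update_report) we get O(grant_access).
Premise 2 is O(reboot_node → ¬grant_access); contrapositively O(grant_access → ¬reboot_node). Since O(grant_access) holds, K gives O(¬reboot_node).
The contrapositive of premise 5 (O(¬anonymize_evidence → reboot_node)) is O(¬reboot_node → anonymize_evidence), and O(¬reboot_node) is already established, so O(anonymize_evidence).
Premises 3, 4, 7 do not contribute to this derivation.
So O(anonymize_evidence) holds, i.e. F(¬anonymize_evidence). The claim follows.

Yes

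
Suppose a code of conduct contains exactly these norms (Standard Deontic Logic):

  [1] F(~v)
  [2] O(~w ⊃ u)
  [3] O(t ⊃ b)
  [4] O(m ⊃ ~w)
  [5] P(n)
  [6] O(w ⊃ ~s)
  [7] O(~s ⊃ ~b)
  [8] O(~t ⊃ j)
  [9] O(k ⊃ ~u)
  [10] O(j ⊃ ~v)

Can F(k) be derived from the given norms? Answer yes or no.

Yes

F(~v) at premise 1 means O(v).
The contrapositive of premise 10 (O(j ⊃ ~v)) is O(v ⊃ ~j), and O(v) is already established, so O(~j).
Premise 8 is O(~t ⊃ j); contrapositively O(~j ⊃ t). Since O(~j) holds, K gives O(t).
With premise 3, O(t ⊃ b), the K-axiom yields O(b).
Premise 7, O(~s ⊃ ~b), contraposes to O(b ⊃ s); with O(b) we get O(s).
The contrapositive of premise 6 (O(w ⊃ ~s)) is O(s ⊃ ~w), and O(s) is already established, so O(~w).
Applying K to premise 2 (O(~w ⊃ u)) and O(~w) yields O(u).
Premise 9 is O(k ⊃ ~u); contrapositively O(u ⊃ ~k). Since O(u) holds, K gives O(~k).
Premises 4, 5 do not contribute to this derivation.
So O(~k) holds, i.e. F(k). The claim follows.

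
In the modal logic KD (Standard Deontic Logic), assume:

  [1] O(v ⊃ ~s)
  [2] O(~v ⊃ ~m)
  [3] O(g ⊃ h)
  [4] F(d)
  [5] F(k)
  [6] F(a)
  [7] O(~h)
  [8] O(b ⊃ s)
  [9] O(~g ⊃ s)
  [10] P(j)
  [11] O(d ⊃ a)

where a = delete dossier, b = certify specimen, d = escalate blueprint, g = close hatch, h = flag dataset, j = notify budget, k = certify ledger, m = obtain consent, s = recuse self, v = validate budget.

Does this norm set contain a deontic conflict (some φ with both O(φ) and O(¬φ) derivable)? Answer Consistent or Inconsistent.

Consistent

Premise 11 is O(d ⊃ a), but O(d) is not derivable from the premises, so it does not yield O(a).
So O(a) is not derivable, and the apparent clash with O(~a) does not arise.
A world satisfying every obligation exists (e.g. a=false, b=false, d=false, g=false, h=false, j=false, k=false, m=false, s=true, v=false); no atom is both obligatory and forbidden, so the set is consistent.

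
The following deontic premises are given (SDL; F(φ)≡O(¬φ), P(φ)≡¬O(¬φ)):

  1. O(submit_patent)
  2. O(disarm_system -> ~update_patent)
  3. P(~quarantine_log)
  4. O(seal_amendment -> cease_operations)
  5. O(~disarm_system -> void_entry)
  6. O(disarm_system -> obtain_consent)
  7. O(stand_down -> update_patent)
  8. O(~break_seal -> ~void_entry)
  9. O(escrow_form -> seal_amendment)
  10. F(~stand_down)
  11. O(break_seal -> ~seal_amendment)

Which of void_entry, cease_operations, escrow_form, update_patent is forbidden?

Premise 10, F(~stand_down), is equivalent to O(stand_down).
Premise 7 is O(stand_down -> update_patent); since O(stand_down), deontic closure gives O(update_patent).
Premise 2, O(disarm_system -> ~update_patent), contraposes to O(update_patent -> ~disarm_system); with O(update_patent) we get O(~disarm_system).
With premise 5, O(~disarm_system -> void_entry), the K-axiom yields O(void_entry).
The contrapositive of premise 8 (O(~break_seal -> ~void_entry)) is O(void_entry -> break_seal), and O(void_entry) is already established, so O(break_seal).
From O(break_seal) and premise 11, O(break_seal -> ~seal_amendment), we obtain O(~seal_amendment).
The contrapositive of premise 9 (O(escrow_form -> seal_amendment)) is O(~seal_amendment -> ~escrow_form), and O(~seal_amendment) is already established, so O(~escrow_form).
So O(~escrow_form) holds, i.e. escrow_form is forbidden. None of the other listed options is forbidden under the premises.

escrow_form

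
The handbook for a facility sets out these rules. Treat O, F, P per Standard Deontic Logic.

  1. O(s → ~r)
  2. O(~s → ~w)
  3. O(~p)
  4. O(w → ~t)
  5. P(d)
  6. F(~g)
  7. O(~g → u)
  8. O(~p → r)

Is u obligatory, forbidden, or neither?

Premise 7 is O(~g → u), but O(~g) is not derivable from the premises, so it does not yield O(u).
No premise or chain of K-axiom applications forces O(u), and none forces O(~u). So u is neither obligatory nor forbidden under these norms.

Neither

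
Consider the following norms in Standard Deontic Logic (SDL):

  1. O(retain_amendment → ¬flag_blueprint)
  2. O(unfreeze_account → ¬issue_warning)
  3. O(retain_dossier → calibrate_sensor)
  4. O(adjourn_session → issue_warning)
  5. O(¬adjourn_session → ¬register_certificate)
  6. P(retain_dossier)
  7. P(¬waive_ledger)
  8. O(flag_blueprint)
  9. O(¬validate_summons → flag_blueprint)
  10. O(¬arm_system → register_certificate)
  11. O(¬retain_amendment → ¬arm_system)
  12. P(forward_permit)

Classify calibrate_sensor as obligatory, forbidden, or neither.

Neither

Premise 3 is O(retain_dossier → calibrate_sensor), but O(retain_dossier) is not derivable from the premises (the permission P(retain_dossier) asserts only ¬O(¬retain_dossier), not O(retain_dossier)), so it does not yield O(calibrate_sensor).
No premise or chain of K-axiom applications forces O(calibrate_sensor), and none forces O(¬calibrate_sensor). So calibrate_sensor is neither obligatory nor forbidden under these norms.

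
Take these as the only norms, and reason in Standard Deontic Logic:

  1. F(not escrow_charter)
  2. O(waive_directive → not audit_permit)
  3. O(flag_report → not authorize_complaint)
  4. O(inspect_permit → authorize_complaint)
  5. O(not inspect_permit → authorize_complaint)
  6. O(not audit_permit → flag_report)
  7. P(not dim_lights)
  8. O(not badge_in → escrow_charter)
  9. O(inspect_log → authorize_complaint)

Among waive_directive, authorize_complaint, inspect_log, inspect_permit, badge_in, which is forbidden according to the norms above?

waive_directive

Premises 5 and 4 are O(not inspect_permit → authorize_complaint) and O(inspect_permit → authorize_complaint); every ideal world satisfies not inspect_permit or inspect_permit, so in either case authorize_complaint holds — hence O(authorize_complaint).
Premise 3, O(flag_report → not authorize_complaint), contraposes to O(authorize_complaint → not flag_report); with O(authorize_complaint) we get O(not flag_report).
Premise 6, O(not audit_permit → flag_report), contraposes to O(not flag_report → audit_permit); with O(not flag_report) we get O(audit_permit).
Premise 2 is O(waive_directive → not audit_permit); contrapositively O(audit_permit → not waive_directive). Since O(audit_permit) holds, K gives O(not waive_directive).
So O(not waive_directive) holds, i.e. waive_directive is forbidden. None of the other listed options is forbidden under the premises.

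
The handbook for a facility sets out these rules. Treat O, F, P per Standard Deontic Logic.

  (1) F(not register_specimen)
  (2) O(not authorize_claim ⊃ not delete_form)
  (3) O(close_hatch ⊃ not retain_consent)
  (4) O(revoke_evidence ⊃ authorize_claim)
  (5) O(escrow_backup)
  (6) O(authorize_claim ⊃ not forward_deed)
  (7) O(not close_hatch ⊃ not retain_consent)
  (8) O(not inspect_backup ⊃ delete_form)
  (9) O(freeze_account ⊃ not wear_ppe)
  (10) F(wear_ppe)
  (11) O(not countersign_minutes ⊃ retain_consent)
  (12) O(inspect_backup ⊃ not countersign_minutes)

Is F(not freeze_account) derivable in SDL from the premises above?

No

Premise 9 is O(freeze_account ⊃ not wear_ppe); even if O(not wear_ppe) held, inferring O(freeze_account) would be affirming the consequent — invalid.
No other premise forces O(freeze_account). An ideal world satisfying every premise can still have not freeze_account true, so F(not freeze_account) is not derivable.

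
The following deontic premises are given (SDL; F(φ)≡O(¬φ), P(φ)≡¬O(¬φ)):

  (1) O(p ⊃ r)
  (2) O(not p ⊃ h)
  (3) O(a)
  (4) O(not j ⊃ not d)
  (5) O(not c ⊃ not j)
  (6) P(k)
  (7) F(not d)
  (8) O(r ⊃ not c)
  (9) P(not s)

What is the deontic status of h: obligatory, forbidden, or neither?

F(not d) at premise 7 means O(d).
Premise 4, O(not j ⊃ not d), contraposes to O(d ⊃ j); with O(d) we get O(j).
Premise 5, O(not c ⊃ not j), contraposes to O(j ⊃ c); with O(j) we get O(c).
The contrapositive of premise 8 (O(r ⊃ not c)) is O(c ⊃ not r), and O(c) is already established, so O(not r).
The contrapositive of premise 1 (O(p ⊃ r)) is O(not r ⊃ not p), and O(not r) is already established, so O(not p).
From O(not p) and premise 2, O(not p ⊃ h), we obtain O(h).
Premises 3, 6, 9 do not contribute to this derivation.
Hence h is obligatory.

Obligatory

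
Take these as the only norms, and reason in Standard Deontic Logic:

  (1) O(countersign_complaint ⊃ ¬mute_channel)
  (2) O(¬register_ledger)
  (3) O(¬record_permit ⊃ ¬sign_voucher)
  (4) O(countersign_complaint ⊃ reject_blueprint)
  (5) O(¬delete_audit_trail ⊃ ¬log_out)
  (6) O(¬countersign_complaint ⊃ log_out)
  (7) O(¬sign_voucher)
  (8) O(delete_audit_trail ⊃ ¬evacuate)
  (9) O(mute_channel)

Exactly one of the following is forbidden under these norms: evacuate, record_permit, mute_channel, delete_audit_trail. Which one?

evacuate

Premise 9 states O(mute_channel) outright.
Premise 1, O(countersign_complaint ⊃ ¬mute_channel), contraposes to O(mute_channel ⊃ ¬countersign_complaint); with O(mute_channel) we get O(¬countersign_complaint).
With premise 6, O(¬countersign_complaint ⊃ log_out), the K-axiom yields O(log_out).
The contrapositive of premise 5 (O(¬delete_audit_trail ⊃ ¬log_out)) is O(log_out ⊃ delete_audit_trail), and O(log_out) is already established, so O(delete_audit_trail).
Premise 8 is O(delete_audit_trail ⊃ ¬evacuate); since O(delete_audit_trail), deontic closure gives O(¬evacuate).
So O(¬evacuate) holds, i.e. evacuate is forbidden. None of the other listed options is forbidden under the premises.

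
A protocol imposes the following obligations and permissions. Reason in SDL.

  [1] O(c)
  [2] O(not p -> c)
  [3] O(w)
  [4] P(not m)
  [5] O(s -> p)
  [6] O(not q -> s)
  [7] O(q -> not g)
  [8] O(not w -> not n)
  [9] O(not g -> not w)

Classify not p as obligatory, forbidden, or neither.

Forbidden

From premise 3 we have O(w).
The contrapositive of premise 9 (O(not g -> not w)) is O(w -> g), and O(w) is already established, so O(g).
Premise 7 is O(q -> not g); contrapositively O(g -> not q). Since O(g) holds, K gives O(not q).
With premise 6, O(not q -> s), the K-axiom yields O(s).
Applying K to premise 5 (O(s -> p)) and O(s) yields O(p).
Premises 1, 2, 4, 8 do not contribute to this derivation.
Thus O(p), which is F(not p): not p is forbidden.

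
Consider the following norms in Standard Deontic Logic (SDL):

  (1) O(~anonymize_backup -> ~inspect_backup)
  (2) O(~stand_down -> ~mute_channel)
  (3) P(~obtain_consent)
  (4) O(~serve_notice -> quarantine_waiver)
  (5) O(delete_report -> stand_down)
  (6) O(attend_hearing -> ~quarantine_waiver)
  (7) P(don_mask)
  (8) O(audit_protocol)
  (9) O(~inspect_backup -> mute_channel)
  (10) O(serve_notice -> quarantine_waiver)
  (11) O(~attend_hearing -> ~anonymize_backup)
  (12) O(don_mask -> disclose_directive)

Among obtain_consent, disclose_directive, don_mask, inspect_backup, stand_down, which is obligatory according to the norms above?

Premises 4 and 10 are O(~serve_notice -> quarantine_waiver) and O(serve_notice -> quarantine_waiver); every ideal world satisfies ~serve_notice or serve_notice, so in either case quarantine_waiver holds — hence O(quarantine_waiver).
The contrapositive of premise 6 (O(attend_hearing -> ~quarantine_waiver)) is O(quarantine_waiver -> ~attend_hearing), and O(quarantine_waiver) is already established, so O(~attend_hearing).
With premise 11, O(~attend_hearing -> ~anonymize_backup), the K-axiom yields O(~anonymize_backup).
Applying K to premise 1 (O(~anonymize_backup -> ~inspect_backup)) and O(~anonymize_backup) yields O(~inspect_backup).
From O(~inspect_backup) and premise 9, O(~inspect_backup -> mute_channel), we obtain O(mute_channel).
Premise 2, O(~stand_down -> ~mute_channel), contraposes to O(mute_channel -> stand_down); with O(mute_channel) we get O(stand_down).
So O(stand_down) holds — stand_down is obligatory. None of the other listed options is made obligatory by any chain of premises.

stand_down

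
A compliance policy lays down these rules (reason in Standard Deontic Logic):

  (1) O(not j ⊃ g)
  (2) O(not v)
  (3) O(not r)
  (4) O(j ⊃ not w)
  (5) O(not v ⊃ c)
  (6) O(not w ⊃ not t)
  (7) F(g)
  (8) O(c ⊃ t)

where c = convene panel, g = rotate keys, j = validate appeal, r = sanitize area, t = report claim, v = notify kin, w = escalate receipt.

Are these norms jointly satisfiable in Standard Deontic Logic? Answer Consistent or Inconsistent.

Premise 7, F(g), is equivalent to O(not g).
Premise 1, O(not j ⊃ g), contraposes to O(not g ⊃ j); with O(not g) we get O(j).
With premise 4, O(j ⊃ not w), the K-axiom yields O(not w).
From O(not w) and premise 6, O(not w ⊃ not t), we obtain O(not t).
Premise 8 is O(c ⊃ t); contrapositively O(not t ⊃ not c). Since O(not t) holds, K gives O(not c).
The contrapositive of premise 5 (O(not v ⊃ c)) is O(not c ⊃ v), and O(not c) is already established, so O(v).
However, premise 2 gives O(not v).
We now have both O(v) and O(not v) — v is simultaneously obligatory and forbidden, violating the D-axiom.

Inconsistent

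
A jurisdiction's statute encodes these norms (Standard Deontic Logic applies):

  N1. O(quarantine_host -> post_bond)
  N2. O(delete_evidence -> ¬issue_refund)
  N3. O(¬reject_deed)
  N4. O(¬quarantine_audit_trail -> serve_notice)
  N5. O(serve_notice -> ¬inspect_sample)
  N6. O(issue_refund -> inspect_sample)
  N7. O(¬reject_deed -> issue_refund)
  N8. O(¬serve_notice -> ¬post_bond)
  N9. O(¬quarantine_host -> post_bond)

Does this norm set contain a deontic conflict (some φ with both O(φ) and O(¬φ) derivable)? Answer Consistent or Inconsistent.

Premises 1 and 9 are O(quarantine_host -> post_bond) and O(¬quarantine_host -> post_bond); every ideal world satisfies quarantine_host or ¬quarantine_host, so in either case post_bond holds — hence O(post_bond).
Premise 8, O(¬serve_notice -> ¬post_bond), contraposes to O(post_bond -> serve_notice); with O(post_bond) we get O(serve_notice).
From O(serve_notice) and premise 5, O(serve_notice -> ¬inspect_sample), we obtain O(¬inspect_sample).
Premise 6, O(issue_refund -> inspect_sample), contraposes to O(¬inspect_sample -> ¬issue_refund); with O(¬inspect_sample) we get O(¬issue_refund).
The contrapositive of premise 7 (O(¬reject_deed -> issue_refund)) is O(¬issue_refund -> reject_deed), and O(¬issue_refund) is already established, so O(reject_deed).
Yet premise 3 states O(¬reject_deed).
We now have both O(reject_deed) and O(¬reject_deed) — reject_deed is simultaneously obligatory and forbidden, violating the D-axiom.

Inconsistent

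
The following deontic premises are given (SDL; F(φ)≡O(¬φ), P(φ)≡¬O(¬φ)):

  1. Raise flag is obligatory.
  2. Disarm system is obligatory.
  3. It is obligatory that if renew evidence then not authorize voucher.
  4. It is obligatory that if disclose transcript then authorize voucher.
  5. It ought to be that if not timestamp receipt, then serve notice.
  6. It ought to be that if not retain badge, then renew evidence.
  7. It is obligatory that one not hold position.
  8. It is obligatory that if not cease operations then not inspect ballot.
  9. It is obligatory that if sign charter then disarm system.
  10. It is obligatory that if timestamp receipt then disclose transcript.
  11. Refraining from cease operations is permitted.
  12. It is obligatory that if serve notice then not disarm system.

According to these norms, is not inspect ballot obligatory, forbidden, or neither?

Neither

Premise 8 is O(¬cease_operations → ¬inspect_ballot), but O(¬cease_operations) is not derivable from the premises (the permission P(¬cease_operations) asserts only ¬O(cease_operations), not O(¬cease_operations)), so it does not yield O(¬inspect_ballot).
No premise or chain of K-axiom applications forces O(¬inspect_ballot), and none forces O(inspect_ballot). So ¬inspect_ballot is neither obligatory nor forbidden under these norms.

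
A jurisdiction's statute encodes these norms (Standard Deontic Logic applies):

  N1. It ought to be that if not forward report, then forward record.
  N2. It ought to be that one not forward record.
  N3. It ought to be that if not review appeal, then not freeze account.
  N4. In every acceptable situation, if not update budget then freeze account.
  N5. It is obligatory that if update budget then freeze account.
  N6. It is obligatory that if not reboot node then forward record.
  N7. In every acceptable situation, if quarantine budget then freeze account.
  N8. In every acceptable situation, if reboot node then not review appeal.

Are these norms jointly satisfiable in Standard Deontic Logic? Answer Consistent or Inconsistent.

Inconsistent

Premises 4 and 5 are O(¬update_budget → freeze_account) and O(update_budget → freeze_account); every ideal world satisfies ¬update_budget or update_budget, so in either case freeze_account holds — hence O(freeze_account).
Premise 3 is O(¬review_appeal → ¬freeze_account); contrapositively O(freeze_account → review_appeal). Since O(freeze_account) holds, K gives O(review_appeal).
Premise 8 is O(reboot_node → ¬review_appeal); contrapositively O(review_appeal → ¬reboot_node). Since O(review_appeal) holds, K gives O(¬reboot_node).
Premise 6 is O(¬reboot_node → forward_record); since O(¬reboot_node), deontic closure gives O(forward_record).
Yet premise 2 states O(¬forward_record).
We now have both O(forward_record) and O(¬forward_record) — forward_record is simultaneously obligatory and forbidden, violating the D-axiom.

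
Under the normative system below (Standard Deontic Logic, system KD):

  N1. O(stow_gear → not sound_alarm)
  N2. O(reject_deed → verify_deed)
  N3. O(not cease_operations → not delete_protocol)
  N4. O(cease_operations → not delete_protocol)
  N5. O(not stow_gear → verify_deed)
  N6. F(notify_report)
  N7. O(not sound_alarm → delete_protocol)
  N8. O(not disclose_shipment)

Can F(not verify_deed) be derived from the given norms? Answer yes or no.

By case analysis on not cease_operations: premise 3 gives O(not cease_operations → not delete_protocol) and premise 4 gives O(cease_operations → not delete_protocol), so O(not delete_protocol) either way.
Premise 7, O(not sound_alarm → delete_protocol), contraposes to O(not delete_protocol → sound_alarm); with O(not delete_protocol) we get O(sound_alarm).
The contrapositive of premise 1 (O(stow_gear → not sound_alarm)) is O(sound_alarm → not stow_gear), and O(sound_alarm) is already established, so O(not stow_gear).
Premise 5 is O(not stow_gear → verify_deed); since O(not stow_gear), deontic closure gives O(verify_deed).
Premises 2, 6, 8 do not contribute to this derivation.
So O(verify_deed) holds, i.e. F(not verify_deed). The claim follows.

Yes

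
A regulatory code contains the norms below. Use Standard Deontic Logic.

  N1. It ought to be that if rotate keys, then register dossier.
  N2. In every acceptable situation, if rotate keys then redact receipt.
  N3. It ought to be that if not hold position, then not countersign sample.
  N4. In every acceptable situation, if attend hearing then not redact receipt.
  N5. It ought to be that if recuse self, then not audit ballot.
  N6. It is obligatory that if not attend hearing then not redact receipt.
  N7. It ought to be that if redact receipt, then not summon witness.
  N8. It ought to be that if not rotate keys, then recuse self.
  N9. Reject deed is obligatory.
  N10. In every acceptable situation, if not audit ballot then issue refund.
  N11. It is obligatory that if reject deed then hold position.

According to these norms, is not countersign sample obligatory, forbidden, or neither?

Neither

Premise 3 is O(¬hold_position → ¬countersign_sample), but O(¬hold_position) is not derivable from the premises, so it does not yield O(¬countersign_sample).
No premise or chain of K-axiom applications forces O(¬countersign_sample), and none forces O(countersign_sample). So ¬countersign_sample is neither obligatory nor forbidden under these norms.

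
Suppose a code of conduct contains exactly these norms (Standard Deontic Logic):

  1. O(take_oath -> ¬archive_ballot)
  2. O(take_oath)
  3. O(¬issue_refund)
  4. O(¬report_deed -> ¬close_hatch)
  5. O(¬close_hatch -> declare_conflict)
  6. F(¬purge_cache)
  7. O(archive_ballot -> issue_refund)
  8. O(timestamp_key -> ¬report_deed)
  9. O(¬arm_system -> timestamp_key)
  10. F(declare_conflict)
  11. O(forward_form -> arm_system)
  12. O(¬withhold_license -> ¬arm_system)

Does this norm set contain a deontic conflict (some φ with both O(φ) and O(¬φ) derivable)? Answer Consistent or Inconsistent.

Consistent

Premise 7 is O(archive_ballot -> issue_refund), but O(archive_ballot) is not derivable from the premises, so it does not yield O(issue_refund).
So O(issue_refund) is not derivable, and the apparent clash with O(¬issue_refund) does not arise.
A world satisfying every obligation exists (e.g. archive_ballot=false, arm_system=true, close_hatch=true, declare_conflict=false, forward_form=false, issue_refund=false, purge_cache=true, report_deed=true, take_oath=true, timestamp_key=false, withhold_license=true); no atom is both obligatory and forbidden, so the set is consistent.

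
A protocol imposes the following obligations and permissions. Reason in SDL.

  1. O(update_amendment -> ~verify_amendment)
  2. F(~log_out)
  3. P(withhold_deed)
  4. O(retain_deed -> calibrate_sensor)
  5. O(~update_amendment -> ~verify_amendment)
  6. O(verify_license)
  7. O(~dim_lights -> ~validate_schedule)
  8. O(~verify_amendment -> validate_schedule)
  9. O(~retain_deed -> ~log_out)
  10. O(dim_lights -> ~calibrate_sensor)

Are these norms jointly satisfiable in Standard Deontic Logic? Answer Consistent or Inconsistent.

By case analysis on update_amendment: premise 1 gives O(update_amendment -> ~verify_amendment) and premise 5 gives O(~update_amendment -> ~verify_amendment), so O(~verify_amendment) either way.
Applying K to premise 8 (O(~verify_amendment -> validate_schedule)) and O(~verify_amendment) yields O(validate_schedule).
The contrapositive of premise 7 (O(~dim_lights -> ~validate_schedule)) is O(validate_schedule -> dim_lights), and O(validate_schedule) is already established, so O(dim_lights).
Premise 10 is O(dim_lights -> ~calibrate_sensor); since O(dim_lights), deontic closure gives O(~calibrate_sensor).
Premise 4 is O(retain_deed -> calibrate_sensor); contrapositively O(~calibrate_sensor -> ~retain_deed). Since O(~calibrate_sensor) holds, K gives O(~retain_deed).
With premise 9, O(~retain_deed -> ~log_out), the K-axiom yields O(~log_out).
But premise 2, F(~log_out), means O(log_out).
We now have both O(~log_out) and O(log_out) — log_out is simultaneously obligatory and forbidden, violating the D-axiom.

Inconsistent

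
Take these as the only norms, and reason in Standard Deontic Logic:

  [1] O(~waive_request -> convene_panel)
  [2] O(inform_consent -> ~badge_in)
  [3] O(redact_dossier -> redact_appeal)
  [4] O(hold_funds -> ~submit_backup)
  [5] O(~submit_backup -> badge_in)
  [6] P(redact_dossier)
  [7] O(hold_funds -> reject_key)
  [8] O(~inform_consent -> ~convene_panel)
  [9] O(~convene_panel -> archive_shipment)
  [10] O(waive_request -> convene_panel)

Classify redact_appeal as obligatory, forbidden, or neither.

Premise 3 is O(redact_dossier -> redact_appeal), but O(redact_dossier) is not derivable from the premises (the permission P(redact_dossier) asserts only ~O(~redact_dossier), not O(redact_dossier)), so it does not yield O(redact_appeal).
No premise or chain of K-axiom applications forces O(redact_appeal), and none forces O(~redact_appeal). So redact_appeal is neither obligatory nor forbidden under these norms.

Neither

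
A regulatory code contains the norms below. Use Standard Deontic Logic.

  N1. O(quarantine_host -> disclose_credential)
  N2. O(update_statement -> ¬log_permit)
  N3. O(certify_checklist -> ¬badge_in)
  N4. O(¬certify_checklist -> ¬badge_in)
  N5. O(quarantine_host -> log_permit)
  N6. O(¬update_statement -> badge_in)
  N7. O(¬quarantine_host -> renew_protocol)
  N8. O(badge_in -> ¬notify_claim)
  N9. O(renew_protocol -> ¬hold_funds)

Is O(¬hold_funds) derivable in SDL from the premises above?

Premises 4 and 3 are O(¬certify_checklist -> ¬badge_in) and O(certify_checklist -> ¬badge_in); every ideal world satisfies ¬certify_checklist or certify_checklist, so in either case ¬badge_in holds — hence O(¬badge_in).
Premise 6 is O(¬update_statement -> badge_in); contrapositively O(¬badge_in -> update_statement). Since O(¬badge_in) holds, K gives O(update_statement).
Applying K to premise 2 (O(update_statement -> ¬log_permit)) and O(update_statement) yields O(¬log_permit).
Premise 5, O(quarantine_host -> log_permit), contraposes to O(¬log_permit -> ¬quarantine_host); with O(¬log_permit) we get O(¬quarantine_host).
Premise 7 is O(¬quarantine_host -> renew_protocol); since O(¬quarantine_host), deontic closure gives O(renew_protocol).
With premise 9, O(renew_protocol -> ¬hold_funds), the K-axiom yields O(¬hold_funds).
Premises 1, 8 do not contribute to this derivation.
So O(¬hold_funds) follows.

Yes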